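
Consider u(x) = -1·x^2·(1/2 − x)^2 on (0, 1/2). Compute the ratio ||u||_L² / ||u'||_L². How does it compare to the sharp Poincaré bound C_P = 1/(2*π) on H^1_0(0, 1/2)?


||u||_L² / ||u'||_L² = sqrt(3)/12 < C_P = 1/(2*π).

u(x) = -1·x^2·(1/2 − x)^2, so u'(x) = x*(-8*x^2 + 6*x - 1)/2.
u(x) = -1·x^2·(1/2 − x)^2 vanishes at x = 0 and x = 1/2, so u ∈ H^1_0(0, 1/2). Differentiate via the product rule and integrate the resulting polynomials term by term.
  ∫_0^1/2 u² dx = ∫_0^1/2 (x^8 - 2*x^7 + 3*x^6/2 - x^5/2 + x^4/16) dx. Term by term:
    ∫_0^1/2 x^8 dx = 1/4608;  ∫_0^1/2 -2*x^7 dx = -1/1024;  ∫_0^1/2 3*x^6/2 dx = 3/1792;
    ∫_0^1/2 -x^5/2 dx = -1/768;  ∫_0^1/2 x^4/16 dx = 1/2560.
  Sum: 1/4608 − 1/1024 + 3/1792 − 1/768 + 1/2560 = 1/322560.
  ∫_0^1/2 (u')² dx = ∫_0^1/2 (16*x^6 - 24*x^5 + 13*x^4 - 3*x^3 + x^2/4) dx. Term by term:
    ∫_0^1/2 16*x^6 dx = 1/56;  ∫_0^1/2 -24*x^5 dx = -1/16;  ∫_0^1/2 13*x^4 dx = 13/160;
    ∫_0^1/2 -3*x^3 dx = -3/64;  ∫_0^1/2 x^2/4 dx = 1/96.
  Sum: 1/56 − 1/16 + 13/160 − 3/64 + 1/96 = 1/6720.
∫_0^1/2 u² dx = 1/322560, so ||u||_L² = sqrt(35)/3360.
∫_0^1/2 (u')² dx = 1/6720, so ||u'||_L² = sqrt(105)/840.
Ratio ||u||_L² / ||u'||_L² = sqrt(3)/12.
Sharp Poincaré constant on H^1_0(0, 1/2) is C_P = L/π = 1/(2*π), achieved by sin(2*π·x).
A polynomial bump cannot attain the sharp Poincaré constant (only the first sine eigenfunction does), so the ratio is strictly less than C_P, consistent with ||u||_L² ≤ C_P ||u'||_L².


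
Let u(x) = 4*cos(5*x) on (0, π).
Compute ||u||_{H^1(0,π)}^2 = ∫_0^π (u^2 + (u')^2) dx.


||u||_{H^1(0,π)}^2 = 208*π

u'(x) = -20*sin(5*x).
Expand u² and (u')² and integrate term by term on (0, π), using: for integers n ≥ 1, ∫_0^π sin²(nx) dx = ∫_0^π cos²(nx) dx = π/2; for n ≠ n', ∫_0^π sin(nx)sin(n'x) dx = ∫_0^π cos(nx)cos(n'x) dx = 0; and by product-to-sum, ∫_0^π sin(nx)cos(n'x) dx = ½∫_0^π [sin((n+n')x) + sin((n−n')x)] dx, which is 0 when n+n' is even and 2n/(n²−n'²) when n+n' is odd (it need not vanish on (0, π)).
  u² squared terms: (4)²·∫cos(5x)² dx = 16·π/2 = 8*π.
  So ∫_0^π u² dx = 8*π.
  (u')² squared terms: (-20)²·∫sin(5x)² dx = 400·π/2 = 200*π.
  So ∫_0^π (u')² dx = 200*π.
||u||_{H^1}^2 = (8*π) + (200*π) = 208*π.


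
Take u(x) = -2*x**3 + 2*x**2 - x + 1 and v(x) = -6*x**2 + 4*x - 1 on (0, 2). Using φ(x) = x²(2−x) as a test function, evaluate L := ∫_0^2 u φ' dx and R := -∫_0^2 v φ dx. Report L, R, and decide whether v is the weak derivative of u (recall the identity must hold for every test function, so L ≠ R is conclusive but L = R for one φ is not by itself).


LHS = 116/15, RHS = 116/15. Yes, v = u' weakly.

u(x) = -2*x**3 + 2*x**2 - x + 1, classical derivative u'(x) = -6*x**2 + 4*x - 1.
φ(x) = x²(2−x), so φ'(x) = x*(4 - 3*x).
Note φ(0) = φ(2) = 0, so the boundary term u·φ vanishes.
LHS = ∫_0^2 u(x) φ'(x) dx = ∫_0^2 (6*x^5 - 14*x^4 + 11*x^3 - 7*x^2 + 4*x) dx. Term by term:
  ∫_0^2 6*x^5 dx = 64;  ∫_0^2 -14*x^4 dx = -448/5;  ∫_0^2 11*x^3 dx = 44;
  ∫_0^2 -7*x^2 dx = -56/3;  ∫_0^2 4*x dx = 8.
Sum: 64 − 448/5 + 44 − 56/3 + 8 = 116/15.
So LHS = 116/15.
∫_0^2 v(x) φ(x) dx = ∫_0^2 (6*x^5 - 16*x^4 + 9*x^3 - 2*x^2) dx. Term by term:
  ∫_0^2 6*x^5 dx = 64;  ∫_0^2 -16*x^4 dx = -512/5;  ∫_0^2 9*x^3 dx = 36;
  ∫_0^2 -2*x^2 dx = -16/3.
Sum: 64 − 512/5 + 36 − 16/3 = -116/15.
So RHS = -∫_0^2 v(x) φ(x) dx = 116/15.
LHS = RHS, so the identity holds for this test φ.
Moreover u is smooth here and v(x) = u'(x) = -6*x**2 + 4*x - 1 pointwise, so the identity holds for every test function. Hence v is the weak derivative of u.


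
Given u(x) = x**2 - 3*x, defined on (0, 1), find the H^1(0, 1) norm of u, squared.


||u||_{H^1}^2 = 181/30

The H^1 norm (squared) on an interval (0, L) is
  ||u||_{H^1}^2 = ∫_0^L u(x)^2 dx + ∫_0^L u'(x)^2 dx.
Compute u'(x) = 2*x - 3.
Then u(x)^2 = x**4 - 6*x**3 + 9*x**2 and u'(x)^2 = 4*x**2 - 12*x + 9.
Integrate each monomial from 0 to 1 using ∫_0^1 c·x^n dx = c·1^(n+1)/(n+1):
  ∫_0^1 u(x)^2 dx = ∫_0^1 (x^4 - 6*x^3 + 9*x^2) dx. Term by term:
    ∫_0^1 x^4 dx = 1/5;  ∫_0^1 -6*x^3 dx = -3/2;  ∫_0^1 9*x^2 dx = 3.
  Sum: 1/5 − 3/2 + 3 = 17/10.
  ∫_0^1 u'(x)^2 dx = ∫_0^1 (4*x^2 - 12*x + 9) dx. Term by term:
    ∫_0^1 4*x^2 dx = 4/3;  ∫_0^1 -12*x dx = -6;  ∫_0^1 9 dx = 9.
  Sum: 4/3 − 6 + 9 = 13/3.
Adding: ||u||_{H^1}^2 = 17/10 + 13/3 = 181/30.


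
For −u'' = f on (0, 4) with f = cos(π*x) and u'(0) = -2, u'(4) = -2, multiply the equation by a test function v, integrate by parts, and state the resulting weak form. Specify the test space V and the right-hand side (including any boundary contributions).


V = H^1(0, 4) (v unrestricted at boundary; u is determined up to an additive constant); weak form: ∫_0^4 u'v' dx = ∫_0^4 (cos(π*x)) v dx − 2·v(4) + 2·v(0) for all v ∈ V.

Multiply both sides by a test function v and integrate from 0 to 4:
  ∫_0^4 −u''(x) v(x) dx = ∫_0^4 f(x) v(x) dx.
Integrate the LHS by parts once:
  ∫_0^4 −u'' v dx = −[u'(x) v(x)]_0^4 + ∫_0^4 u'(x) v'(x) dx.
Thus ∫_0^4 u'(x) v'(x) dx = ∫_0^4 f(x) v(x) dx + [u'(x) v(x)]_0^4.
Choose V so that boundary terms are either known or forced to vanish.
u has inhomogeneous Neumann u'(0) = -2, u'(4) = -2. [u' v]_0^4 = (-2)·v(4) − (-2)·v(0) = − 2·v(4) + 2·v(0). Take V = H^1(0, 4); boundary term becomes part of RHS.
Weak formulation: find u (satisfying any essential BC) such that ∫_0^4 u'(x) v'(x) dx = ∫_0^4 f v dx − 2·v(4) + 2·v(0) for all v ∈ V (Neumann data are natural BCs: they enter the RHS as boundary terms).
Substituting f(x) = cos(π*x), the right-hand side is ∫_0^4 (cos(π*x)) v dx − 2·v(4) + 2·v(0).
Compatibility check (pure Neumann): taking v ≡ 1 ∈ V gives 0 = ∫_0^4 f dx + (-2) − (-2), i.e. ∫_0^4 f dx must equal u'(0) − u'(4) = 0. Indeed ∫_0^4 (cos(π*x)) dx = 0, so the data are compatible. The solution is then unique only up to an additive constant (fix it e.g. by requiring ∫_0^4 u dx = 0).


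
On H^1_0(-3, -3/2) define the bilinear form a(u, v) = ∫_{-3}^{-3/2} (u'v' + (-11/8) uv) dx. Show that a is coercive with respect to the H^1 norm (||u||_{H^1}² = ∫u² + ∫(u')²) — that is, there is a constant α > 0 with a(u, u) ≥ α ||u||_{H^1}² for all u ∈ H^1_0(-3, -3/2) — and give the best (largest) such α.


α = (-99 + 32*π^2)/(8*(9 + 4*π^2))

Coercivity of a(·,·) on H^1_0(-3, -3/2) means a(u, u) ≥ α ||u||_{H^1}² for every u ∈ H^1_0.
The interval has length L = 3/2, and Poincaré/coercivity depend only on L. Here a(u, u) = ∫(u')² + (-11/8)·∫u².
Here c = -11/8 < 0 with |c| < (π/L)² = 4*π^2/9, so coercivity still holds. The condition a(u,u) ≥ α||u||_{H^1}² reads (1−α)∫(u')² ≥ (α−c)∫u². Any admissible α is ≤ 1 (rapidly oscillating u have ∫u²/∫(u')² → 0), and α = 1 would force 0 ≥ (1−c)∫u², impossible since c < 1; so 1−α > 0. By the sharp Poincaré inequality on H^1_0 of an interval of length L, ∫(u')² ≥ (π/L)²∫u² with equality for the first sine mode sin(π(x−x₀)/L) (x₀ the left endpoint), so the inequality holds for all u iff (1−α)(π/L)² ≥ α − c, i.e. α ≤ ((π/L)² + c)/((π/L)² + 1) = (1 + c(L/π)²)/(1 + (L/π)²). (Direct route, valid since c ≤ 0: Poincaré gives c∫u² ≥ c(L/π)²∫(u')², so a(u,u) ≥ (1 + c(L/π)²)∫(u')², while ||u||_{H^1}² ≤ (1 + (L/π)²)∫(u')²; dividing yields the same α.) With (π/L)² = 4*π^2/9 and c = -11/8, the largest admissible constant is α = ((π/L)² + c)/((π/L)² + 1).
Simplifying, α = (-99 + 32*π^2)/(8*(9 + 4*π^2)).


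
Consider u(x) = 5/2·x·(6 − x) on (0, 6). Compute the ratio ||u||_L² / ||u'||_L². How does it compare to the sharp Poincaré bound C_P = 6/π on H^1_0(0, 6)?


||u||_L² / ||u'||_L² = 3*sqrt(10)/5 < C_P = 6/π.

u(x) = 5/2·x·(6 − x), so u'(x) = 15 - 5*x.
u(x) = 5/2·x·(6 − x) vanishes at x = 0 and x = 6, so u ∈ H^1_0(0, 6). Differentiate via the product rule and integrate the resulting polynomials term by term.
  ∫_0^6 u² dx = ∫_0^6 (25*x^4/4 - 75*x^3 + 225*x^2) dx. Term by term:
    ∫_0^6 25*x^4/4 dx = 9720;  ∫_0^6 -75*x^3 dx = -24300;  ∫_0^6 225*x^2 dx = 16200.
  Sum: 9720 − 24300 + 16200 = 1620.
  ∫_0^6 (u')² dx = ∫_0^6 (25*x^2 - 150*x + 225) dx. Term by term:
    ∫_0^6 25*x^2 dx = 1800;  ∫_0^6 -150*x dx = -2700;  ∫_0^6 225 dx = 1350.
  Sum: 1800 − 2700 + 1350 = 450.
∫_0^6 u² dx = 1620, so ||u||_L² = 18*sqrt(5).
∫_0^6 (u')² dx = 450, so ||u'||_L² = 15*sqrt(2).
Ratio ||u||_L² / ||u'||_L² = 3*sqrt(10)/5.
Sharp Poincaré constant on H^1_0(0, 6) is C_P = L/π = 6/π, achieved by sin(π/6·x).
A polynomial bump cannot attain the sharp Poincaré constant (only the first sine eigenfunction does), so the ratio is strictly less than C_P, consistent with ||u||_L² ≤ C_P ||u'||_L².


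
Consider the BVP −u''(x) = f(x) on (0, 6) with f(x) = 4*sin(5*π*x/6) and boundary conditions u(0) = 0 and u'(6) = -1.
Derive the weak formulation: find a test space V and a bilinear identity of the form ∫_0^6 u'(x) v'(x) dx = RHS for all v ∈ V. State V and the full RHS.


V = {v ∈ H^1(0, 6) : v(0) = 0} (test functions vanish at x = 0 where u is specified); weak form: ∫_0^6 u'v' dx = ∫_0^6 (4*sin(5*π*x/6)) v dx − v(6) for all v ∈ V.

Multiply both sides by a test function v and integrate from 0 to 6:
  ∫_0^6 −u''(x) v(x) dx = ∫_0^6 f(x) v(x) dx.
Integrate the LHS by parts once:
  ∫_0^6 −u'' v dx = −[u'(x) v(x)]_0^6 + ∫_0^6 u'(x) v'(x) dx.
Thus ∫_0^6 u'(x) v'(x) dx = ∫_0^6 f(x) v(x) dx + [u'(x) v(x)]_0^6.
Choose V so that boundary terms are either known or forced to vanish.
Mixed BC: u(0) = 0 (Dirichlet) and u'(6) = -1 (Neumann). Define V = {v ∈ H^1(0, 6) : v(0) = 0}. Then [u' v]_0^6 = u'(6)·v(6) − u'(0)·0 = − v(6).
Weak formulation: find u (satisfying any essential BC) such that ∫_0^6 u'(x) v'(x) dx = ∫_0^6 f v dx − v(6) for all v ∈ V (Dirichlet at 0 absorbed into V; Neumann datum at x = 6 contributes the boundary term).
Substituting f(x) = 4*sin(5*π*x/6), the right-hand side is ∫_0^6 (4*sin(5*π*x/6)) v dx − v(6).


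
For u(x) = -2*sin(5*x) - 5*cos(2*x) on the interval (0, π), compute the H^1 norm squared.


||u||_{H^1(0,π)}^2 = 1000/21 + 229*π/2

u'(x) = 10*sin(2*x) - 10*cos(5*x).
Expand u² and (u')² and integrate term by term on (0, π), using: for integers n ≥ 1, ∫_0^π sin²(nx) dx = ∫_0^π cos²(nx) dx = π/2; for n ≠ n', ∫_0^π sin(nx)sin(n'x) dx = ∫_0^π cos(nx)cos(n'x) dx = 0; and by product-to-sum, ∫_0^π sin(nx)cos(n'x) dx = ½∫_0^π [sin((n+n')x) + sin((n−n')x)] dx, which is 0 when n+n' is even and 2n/(n²−n'²) when n+n' is odd (it need not vanish on (0, π)).
  u² squared terms: (-5)²·∫cos(2x)² dx = 25·π/2 = 25*π/2;  (-2)²·∫sin(5x)² dx = 4·π/2 = 2*π.
  u² cross terms: 2·(-5)·(-2)·∫cos(2x)·sin(5x) dx = 20·(10/21) = 200/21.
  So ∫_0^π u² dx = 25*π/2 + 2*π + 200/21 = 200/21 + 29*π/2.
  (u')² squared terms: (-10)²·∫cos(5x)² dx = 100·π/2 = 50*π;  (10)²·∫sin(2x)² dx = 100·π/2 = 50*π.
  (u')² cross terms: 2·(-10)·(10)·∫cos(5x)·sin(2x) dx = -200·(-4/21) = 800/21.
  So ∫_0^π (u')² dx = 50*π + 50*π + 800/21 = 800/21 + 100*π.
||u||_{H^1}^2 = (200/21 + 29*π/2) + (800/21 + 100*π) = 1000/21 + 229*π/2.


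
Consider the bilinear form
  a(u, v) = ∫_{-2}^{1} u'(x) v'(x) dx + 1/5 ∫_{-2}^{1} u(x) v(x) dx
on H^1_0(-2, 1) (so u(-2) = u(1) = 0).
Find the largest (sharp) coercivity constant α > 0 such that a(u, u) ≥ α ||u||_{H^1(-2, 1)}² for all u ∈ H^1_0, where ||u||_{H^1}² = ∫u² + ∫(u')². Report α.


α = (9/5 + π^2)/(9 + π^2)

Coercivity of a(·,·) on H^1_0(-2, 1) means a(u, u) ≥ α ||u||_{H^1}² for every u ∈ H^1_0.
The interval has length L = 3, and Poincaré/coercivity depend only on L. Here a(u, u) = ∫(u')² + (1/5)·∫u².
Here 0 < c = 1/5 < 1. The condition a(u,u) ≥ α||u||_{H^1}² reads (1−α)∫(u')² ≥ (α−c)∫u². Any admissible α is ≤ 1 (rapidly oscillating u have ∫u²/∫(u')² → 0), and α = 1 would force 0 ≥ (1−c)∫u², impossible since c < 1; so 1−α > 0. By the sharp Poincaré inequality on H^1_0 of an interval of length L, ∫(u')² ≥ (π/L)²∫u² with equality for the first sine mode sin(π(x−x₀)/L) (x₀ the left endpoint), so the inequality holds for all u iff (1−α)(π/L)² ≥ α − c, i.e. α ≤ ((π/L)² + c)/((π/L)² + 1) = (1 + c(L/π)²)/(1 + (L/π)²). With (π/L)² = π^2/9 and c = 1/5, the largest admissible constant is α = ((π/L)² + c)/((π/L)² + 1).
Simplifying, α = (9/5 + π^2)/(9 + π^2).


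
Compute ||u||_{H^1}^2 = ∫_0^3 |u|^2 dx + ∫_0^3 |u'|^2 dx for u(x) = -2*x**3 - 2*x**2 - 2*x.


||u||_{H^1}^2 = 215898/35

The H^1 norm (squared) on an interval (0, L) is
  ||u||_{H^1}^2 = ∫_0^L u(x)^2 dx + ∫_0^L u'(x)^2 dx.
Compute u'(x) = -6*x**2 - 4*x - 2.
Then u(x)^2 = 4*x**6 + 8*x**5 + 12*x**4 + 8*x**3 + 4*x**2 and u'(x)^2 = 36*x**4 + 48*x**3 + 40*x**2 + 16*x + 4.
Integrate each monomial from 0 to 3 using ∫_0^3 c·x^n dx = c·3^(n+1)/(n+1):
  ∫_0^3 u(x)^2 dx = ∫_0^3 (4*x^6 + 8*x^5 + 12*x^4 + 8*x^3 + 4*x^2) dx. Term by term:
    ∫_0^3 4*x^6 dx = 8748/7;  ∫_0^3 8*x^5 dx = 972;  ∫_0^3 12*x^4 dx = 2916/5;
    ∫_0^3 8*x^3 dx = 162;  ∫_0^3 4*x^2 dx = 36.
  Sum: 8748/7 + 972 + 2916/5 + 162 + 36 = 105102/35.
  ∫_0^3 u'(x)^2 dx = ∫_0^3 (36*x^4 + 48*x^3 + 40*x^2 + 16*x + 4) dx. Term by term:
    ∫_0^3 36*x^4 dx = 8748/5;  ∫_0^3 48*x^3 dx = 972;  ∫_0^3 40*x^2 dx = 360;
    ∫_0^3 16*x dx = 72;  ∫_0^3 4 dx = 12.
  Sum: 8748/5 + 972 + 360 + 72 + 12 = 15828/5.
Adding: ||u||_{H^1}^2 = 105102/35 + 15828/5 = 215898/35.


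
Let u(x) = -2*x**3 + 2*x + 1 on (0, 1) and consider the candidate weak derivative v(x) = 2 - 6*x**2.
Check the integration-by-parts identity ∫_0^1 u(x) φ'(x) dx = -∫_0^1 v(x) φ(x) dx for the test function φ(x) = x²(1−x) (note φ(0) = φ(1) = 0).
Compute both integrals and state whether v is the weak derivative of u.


LHS = 1/30, RHS = 1/30. Yes, v = u' weakly.

u(x) = -2*x**3 + 2*x + 1, classical derivative u'(x) = 2 - 6*x**2.
φ(x) = x²(1−x), so φ'(x) = x*(2 - 3*x).
Note φ(0) = φ(1) = 0, so the boundary term u·φ vanishes.
LHS = ∫_0^1 u(x) φ'(x) dx = ∫_0^1 (6*x^5 - 4*x^4 - 6*x^3 + x^2 + 2*x) dx. Term by term:
  ∫_0^1 6*x^5 dx = 1;  ∫_0^1 -4*x^4 dx = -4/5;  ∫_0^1 -6*x^3 dx = -3/2;
  ∫_0^1 x^2 dx = 1/3;  ∫_0^1 2*x dx = 1.
Sum: 1 − 4/5 − 3/2 + 1/3 + 1 = 1/30.
So LHS = 1/30.
∫_0^1 v(x) φ(x) dx = ∫_0^1 (6*x^5 - 6*x^4 - 2*x^3 + 2*x^2) dx. Term by term:
  ∫_0^1 6*x^5 dx = 1;  ∫_0^1 -6*x^4 dx = -6/5;  ∫_0^1 -2*x^3 dx = -1/2;
  ∫_0^1 2*x^2 dx = 2/3.
Sum: 1 − 6/5 − 1/2 + 2/3 = -1/30.
So RHS = -∫_0^1 v(x) φ(x) dx = 1/30.
LHS = RHS, so the identity holds for this test φ.
Moreover u is smooth here and v(x) = u'(x) = 2 - 6*x**2 pointwise, so the identity holds for every test function. Hence v is the weak derivative of u.


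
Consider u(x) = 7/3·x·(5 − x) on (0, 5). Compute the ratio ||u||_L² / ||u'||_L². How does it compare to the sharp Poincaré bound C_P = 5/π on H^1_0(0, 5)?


||u||_L² / ||u'||_L² = sqrt(10)/2 < C_P = 5/π.

u(x) = 7/3·x·(5 − x), so u'(x) = 35/3 - 14*x/3.
u(x) = 7/3·x·(5 − x) vanishes at x = 0 and x = 5, so u ∈ H^1_0(0, 5). Differentiate via the product rule and integrate the resulting polynomials term by term.
  ∫_0^5 u² dx = ∫_0^5 (49*x^4/9 - 490*x^3/9 + 1225*x^2/9) dx. Term by term:
    ∫_0^5 49*x^4/9 dx = 30625/9;  ∫_0^5 -490*x^3/9 dx = -153125/18;  ∫_0^5 1225*x^2/9 dx = 153125/27.
  Sum: 30625/9 − 153125/18 + 153125/27 = 30625/54.
  ∫_0^5 (u')² dx = ∫_0^5 (196*x^2/9 - 980*x/9 + 1225/9) dx. Term by term:
    ∫_0^5 196*x^2/9 dx = 24500/27;  ∫_0^5 -980*x/9 dx = -12250/9;  ∫_0^5 1225/9 dx = 6125/9.
  Sum: 24500/27 − 12250/9 + 6125/9 = 6125/27.
∫_0^5 u² dx = 30625/54, so ||u||_L² = 175*sqrt(6)/18.
∫_0^5 (u')² dx = 6125/27, so ||u'||_L² = 35*sqrt(15)/9.
Ratio ||u||_L² / ||u'||_L² = sqrt(10)/2.
Sharp Poincaré constant on H^1_0(0, 5) is C_P = L/π = 5/π, achieved by sin(π/5·x).
A polynomial bump cannot attain the sharp Poincaré constant (only the first sine eigenfunction does), so the ratio is strictly less than C_P, consistent with ||u||_L² ≤ C_P ||u'||_L².


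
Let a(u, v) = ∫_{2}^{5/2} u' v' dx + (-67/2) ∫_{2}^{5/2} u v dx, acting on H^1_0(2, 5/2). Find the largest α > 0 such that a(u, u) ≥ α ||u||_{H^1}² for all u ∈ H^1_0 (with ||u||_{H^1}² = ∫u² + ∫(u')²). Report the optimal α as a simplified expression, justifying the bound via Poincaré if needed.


α = (-67 + 8*π^2)/(2*(1 + 4*π^2))

Coercivity of a(·,·) on H^1_0(2, 5/2) means a(u, u) ≥ α ||u||_{H^1}² for every u ∈ H^1_0.
The interval has length L = 1/2, and Poincaré/coercivity depend only on L. Here a(u, u) = ∫(u')² + (-67/2)·∫u².
Here c = -67/2 < 0 with |c| < (π/L)² = 4*π^2, so coercivity still holds. The condition a(u,u) ≥ α||u||_{H^1}² reads (1−α)∫(u')² ≥ (α−c)∫u². Any admissible α is ≤ 1 (rapidly oscillating u have ∫u²/∫(u')² → 0), and α = 1 would force 0 ≥ (1−c)∫u², impossible since c < 1; so 1−α > 0. By the sharp Poincaré inequality on H^1_0 of an interval of length L, ∫(u')² ≥ (π/L)²∫u² with equality for the first sine mode sin(π(x−x₀)/L) (x₀ the left endpoint), so the inequality holds for all u iff (1−α)(π/L)² ≥ α − c, i.e. α ≤ ((π/L)² + c)/((π/L)² + 1) = (1 + c(L/π)²)/(1 + (L/π)²). (Direct route, valid since c ≤ 0: Poincaré gives c∫u² ≥ c(L/π)²∫(u')², so a(u,u) ≥ (1 + c(L/π)²)∫(u')², while ||u||_{H^1}² ≤ (1 + (L/π)²)∫(u')²; dividing yields the same α.) With (π/L)² = 4*π^2 and c = -67/2, the largest admissible constant is α = ((π/L)² + c)/((π/L)² + 1).
Simplifying, α = (-67 + 8*π^2)/(2*(1 + 4*π^2)).


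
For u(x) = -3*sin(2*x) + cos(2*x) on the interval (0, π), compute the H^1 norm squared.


||u||_{H^1(0,π)}^2 = 25*π

u'(x) = -2*sin(2*x) - 6*cos(2*x).
Expand u² and (u')² and integrate term by term on (0, π), using: for integers n ≥ 1, ∫_0^π sin²(nx) dx = ∫_0^π cos²(nx) dx = π/2; for n ≠ n', ∫_0^π sin(nx)sin(n'x) dx = ∫_0^π cos(nx)cos(n'x) dx = 0; and by product-to-sum, ∫_0^π sin(nx)cos(n'x) dx = ½∫_0^π [sin((n+n')x) + sin((n−n')x)] dx, which is 0 when n+n' is even and 2n/(n²−n'²) when n+n' is odd (it need not vanish on (0, π)).
  u² squared terms: (-3)²·∫sin(2x)² dx = 9·π/2 = 9*π/2;  (1)²·∫cos(2x)² dx = 1·π/2 = π/2.
  u² cross terms: 2·(-3)·(1)·∫sin(2x)·cos(2x) dx = -6·(0) = 0.
  So ∫_0^π u² dx = 9*π/2 + π/2 + 0 = 5*π.
  (u')² squared terms: (-6)²·∫cos(2x)² dx = 36·π/2 = 18*π;  (-2)²·∫sin(2x)² dx = 4·π/2 = 2*π.
  (u')² cross terms: 2·(-6)·(-2)·∫cos(2x)·sin(2x) dx = 24·(0) = 0.
  So ∫_0^π (u')² dx = 18*π + 2*π + 0 = 20*π.
||u||_{H^1}^2 = (5*π) + (20*π) = 25*π.


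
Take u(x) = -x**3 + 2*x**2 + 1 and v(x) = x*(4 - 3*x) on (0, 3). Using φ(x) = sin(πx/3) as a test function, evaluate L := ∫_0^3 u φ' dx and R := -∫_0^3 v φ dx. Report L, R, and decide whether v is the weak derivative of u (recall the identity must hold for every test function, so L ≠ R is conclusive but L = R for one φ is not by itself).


LHS = -324/π^3 + 45/π, RHS = -324/π^3 + 45/π. Yes, v = u' weakly.

u(x) = -x**3 + 2*x**2 + 1, classical derivative u'(x) = -3*x**2 + 4*x.
φ(x) = sin(πx/3), so φ'(x) = π*cos(π*x/3)/3.
Note φ(0) = φ(3) = 0, so the boundary term u·φ vanishes.
LHS = ∫_0^3 u(x) φ'(x) dx = ∫_0^3 (-π*x^3*cos(π*x/3)/3 + 2*π*x^2*cos(π*x/3)/3 + π*cos(π*x/3)/3) dx. Term by term:
  ∫_0^3 π*cos(π*x/3)/3 dx = 0;  ∫_0^3 -π*x^3*cos(π*x/3)/3 dx = -324/π^3 + 81/π;  ∫_0^3 2*π*x^2*cos(π*x/3)/3 dx = -36/π.
Sum: 0 + -324/π^3 + 81/π − 36/π = -324/π^3 + 45/π.
So LHS = -324/π^3 + 45/π.
∫_0^3 v(x) φ(x) dx = ∫_0^3 (-3*x^2*sin(π*x/3) + 4*x*sin(π*x/3)) dx. Term by term:
  ∫_0^3 -3*x^2*sin(π*x/3) dx = -81/π + 324/π^3;  ∫_0^3 4*x*sin(π*x/3) dx = 36/π.
Sum: -81/π + 324/π^3 + 36/π = -45/π + 324/π^3.
So RHS = -∫_0^3 v(x) φ(x) dx = -324/π^3 + 45/π.
LHS = RHS, so the identity holds for this test φ.
Moreover u is smooth here and v(x) = u'(x) = -3*x**2 + 4*x pointwise, so the identity holds for every test function. Hence v is the weak derivative of u.


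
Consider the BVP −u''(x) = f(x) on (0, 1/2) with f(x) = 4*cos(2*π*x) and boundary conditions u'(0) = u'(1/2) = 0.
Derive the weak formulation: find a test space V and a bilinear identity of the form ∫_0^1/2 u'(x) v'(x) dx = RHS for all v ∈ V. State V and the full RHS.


V = H^1(0, 1/2) (no boundary constraint on v; u is determined up to an additive constant); weak form: ∫_0^1/2 u'v' dx = ∫_0^1/2 (4*cos(2*π*x)) v dx for all v ∈ V.

Multiply both sides by a test function v and integrate from 0 to 1/2:
  ∫_0^1/2 −u''(x) v(x) dx = ∫_0^1/2 f(x) v(x) dx.
Integrate the LHS by parts once:
  ∫_0^1/2 −u'' v dx = −[u'(x) v(x)]_0^1/2 + ∫_0^1/2 u'(x) v'(x) dx.
Thus ∫_0^1/2 u'(x) v'(x) dx = ∫_0^1/2 f(x) v(x) dx + [u'(x) v(x)]_0^1/2.
Choose V so that boundary terms are either known or forced to vanish.
u has homogeneous Neumann: u'(0) = u'(1/2) = 0. So [u' v]_0^1/2 = 0·v(1/2) − 0·v(0) = 0 for any v; take V = H^1(0, 1/2).
Weak formulation: find u (satisfying any essential BC) such that ∫_0^1/2 u'(x) v'(x) dx = ∫_0^1/2 f v dx for all v ∈ V (homogeneous Neumann, so boundary terms vanish).
Substituting f(x) = 4*cos(2*π*x), the right-hand side is ∫_0^1/2 (4*cos(2*π*x)) v dx.
Compatibility check (pure Neumann): taking v ≡ 1 ∈ V gives 0 = ∫_0^1/2 f dx + (0) − (0), i.e. ∫_0^1/2 f dx must equal u'(0) − u'(1/2) = 0. Indeed ∫_0^1/2 (4*cos(2*π*x)) dx = 0, so the data are compatible. The solution is then unique only up to an additive constant (fix it e.g. by requiring ∫_0^1/2 u dx = 0).


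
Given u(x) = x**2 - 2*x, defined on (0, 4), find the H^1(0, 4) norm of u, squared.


||u||_{H^1}^2 = 1072/15

The H^1 norm (squared) on an interval (0, L) is
  ||u||_{H^1}^2 = ∫_0^L u(x)^2 dx + ∫_0^L u'(x)^2 dx.
Compute u'(x) = 2*x - 2.
Then u(x)^2 = x**4 - 4*x**3 + 4*x**2 and u'(x)^2 = 4*x**2 - 8*x + 4.
Integrate each monomial from 0 to 4 using ∫_0^4 c·x^n dx = c·4^(n+1)/(n+1):
  ∫_0^4 u(x)^2 dx = ∫_0^4 (x^4 - 4*x^3 + 4*x^2) dx. Term by term:
    ∫_0^4 x^4 dx = 1024/5;  ∫_0^4 -4*x^3 dx = -256;  ∫_0^4 4*x^2 dx = 256/3.
  Sum: 1024/5 − 256 + 256/3 = 512/15.
  ∫_0^4 u'(x)^2 dx = ∫_0^4 (4*x^2 - 8*x + 4) dx. Term by term:
    ∫_0^4 4*x^2 dx = 256/3;  ∫_0^4 -8*x dx = -64;  ∫_0^4 4 dx = 16.
  Sum: 256/3 − 64 + 16 = 112/3.
Adding: ||u||_{H^1}^2 = 512/15 + 112/3 = 1072/15.


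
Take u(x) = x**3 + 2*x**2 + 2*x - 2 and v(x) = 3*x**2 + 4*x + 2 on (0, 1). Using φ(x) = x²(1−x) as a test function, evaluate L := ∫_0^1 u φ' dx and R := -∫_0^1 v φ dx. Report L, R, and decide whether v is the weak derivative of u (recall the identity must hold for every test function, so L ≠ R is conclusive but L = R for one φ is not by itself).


LHS = -7/15, RHS = -7/15. Yes, v = u' weakly.

u(x) = x**3 + 2*x**2 + 2*x - 2, classical derivative u'(x) = 3*x**2 + 4*x + 2.
φ(x) = x²(1−x), so φ'(x) = x*(2 - 3*x).
Note φ(0) = φ(1) = 0, so the boundary term u·φ vanishes.
LHS = ∫_0^1 u(x) φ'(x) dx = ∫_0^1 (-3*x^5 - 4*x^4 - 2*x^3 + 10*x^2 - 4*x) dx. Term by term:
  ∫_0^1 -3*x^5 dx = -1/2;  ∫_0^1 -4*x^4 dx = -4/5;  ∫_0^1 -2*x^3 dx = -1/2;
  ∫_0^1 10*x^2 dx = 10/3;  ∫_0^1 -4*x dx = -2.
Sum: -1/2 − 4/5 − 1/2 + 10/3 − 2 = -7/15.
So LHS = -7/15.
∫_0^1 v(x) φ(x) dx = ∫_0^1 (-3*x^5 - x^4 + 2*x^3 + 2*x^2) dx. Term by term:
  ∫_0^1 -3*x^5 dx = -1/2;  ∫_0^1 -x^4 dx = -1/5;  ∫_0^1 2*x^3 dx = 1/2;
  ∫_0^1 2*x^2 dx = 2/3.
Sum: -1/2 − 1/5 + 1/2 + 2/3 = 7/15.
So RHS = -∫_0^1 v(x) φ(x) dx = -7/15.
LHS = RHS, so the identity holds for this test φ.
Moreover u is smooth here and v(x) = u'(x) = 3*x**2 + 4*x + 2 pointwise, so the identity holds for every test function. Hence v is the weak derivative of u.


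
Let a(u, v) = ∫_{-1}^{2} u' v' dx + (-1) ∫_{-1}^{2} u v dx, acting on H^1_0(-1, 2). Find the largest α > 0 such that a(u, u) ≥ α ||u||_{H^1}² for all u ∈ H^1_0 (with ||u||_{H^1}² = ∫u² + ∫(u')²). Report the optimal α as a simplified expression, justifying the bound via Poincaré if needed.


α = (-9 + π^2)/(9 + π^2)

Coercivity of a(·,·) on H^1_0(-1, 2) means a(u, u) ≥ α ||u||_{H^1}² for every u ∈ H^1_0.
The interval has length L = 3, and Poincaré/coercivity depend only on L. Here a(u, u) = ∫(u')² + (-1)·∫u².
Here c = -1 < 0 with |c| < (π/L)² = π^2/9, so coercivity still holds. The condition a(u,u) ≥ α||u||_{H^1}² reads (1−α)∫(u')² ≥ (α−c)∫u². Any admissible α is ≤ 1 (rapidly oscillating u have ∫u²/∫(u')² → 0), and α = 1 would force 0 ≥ (1−c)∫u², impossible since c < 1; so 1−α > 0. By the sharp Poincaré inequality on H^1_0 of an interval of length L, ∫(u')² ≥ (π/L)²∫u² with equality for the first sine mode sin(π(x−x₀)/L) (x₀ the left endpoint), so the inequality holds for all u iff (1−α)(π/L)² ≥ α − c, i.e. α ≤ ((π/L)² + c)/((π/L)² + 1) = (1 + c(L/π)²)/(1 + (L/π)²). (Direct route, valid since c ≤ 0: Poincaré gives c∫u² ≥ c(L/π)²∫(u')², so a(u,u) ≥ (1 + c(L/π)²)∫(u')², while ||u||_{H^1}² ≤ (1 + (L/π)²)∫(u')²; dividing yields the same α.) With (π/L)² = π^2/9 and c = -1, the largest admissible constant is α = ((π/L)² + c)/((π/L)² + 1).
Simplifying, α = (-9 + π^2)/(9 + π^2).


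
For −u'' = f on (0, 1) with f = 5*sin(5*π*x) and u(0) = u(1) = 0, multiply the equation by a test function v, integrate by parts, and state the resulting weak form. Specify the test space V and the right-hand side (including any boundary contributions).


V = H^1_0(0, 1) (so v(0) = v(1) = 0); weak form: ∫_0^1 u'v' dx = ∫_0^1 (5*sin(5*π*x)) v dx for all v ∈ V.

Multiply both sides by a test function v and integrate from 0 to 1:
  ∫_0^1 −u''(x) v(x) dx = ∫_0^1 f(x) v(x) dx.
Integrate the LHS by parts once:
  ∫_0^1 −u'' v dx = −[u'(x) v(x)]_0^1 + ∫_0^1 u'(x) v'(x) dx.
Thus ∫_0^1 u'(x) v'(x) dx = ∫_0^1 f(x) v(x) dx + [u'(x) v(x)]_0^1.
Choose V so that boundary terms are either known or forced to vanish.
u is Dirichlet: u(0) = u(1) = 0. Let V = H^1_0(0, 1); then v(0) = v(1) = 0, and [u' v]_0^1 = 0.
Weak formulation: find u (satisfying any essential BC) such that ∫_0^1 u'(x) v'(x) dx = ∫_0^1 f v dx for all v ∈ V.
Substituting f(x) = 5*sin(5*π*x), the right-hand side is ∫_0^1 (5*sin(5*π*x)) v dx.


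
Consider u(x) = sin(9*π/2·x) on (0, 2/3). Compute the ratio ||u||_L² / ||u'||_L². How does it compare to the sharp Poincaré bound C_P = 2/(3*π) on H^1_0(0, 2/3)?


||u||_L² / ||u'||_L² = 2/(9*π) < C_P = 2/(3*π).

u(x) = sin(9*π/2·x), so u'(x) = 9*π*cos(9*π*x/2)/2.
Writing u(x) = A·sin(kπx/L) with A = 1 and k = 3, use ∫_0^L sin²(kπx/L) dx = L/2 and ∫_0^L cos²(kπx/L) dx = L/2.
u² = 1·sin²(9*π/2·x) and (u')² = 81*π^2/4·cos²(9*π/2·x), and each of sin², cos² integrates to L/2 = 1/3 over (0, 2/3).
∫_0^2/3 u² dx = 1/3, so ||u||_L² = sqrt(3)/3.
∫_0^2/3 (u')² dx = 27*π^2/4, so ||u'||_L² = 3*sqrt(3)*π/2.
Ratio ||u||_L² / ||u'||_L² = 2/(9*π).
Sharp Poincaré constant on H^1_0(0, 2/3) is C_P = L/π = 2/(3*π), achieved by sin(3*π/2·x).
This is the k = 3 harmonic; the ratio L/(kπ) is strictly less than C_P = L/π, consistent with the sharp inequality ||u||_L² ≤ C_P ||u'||_L².


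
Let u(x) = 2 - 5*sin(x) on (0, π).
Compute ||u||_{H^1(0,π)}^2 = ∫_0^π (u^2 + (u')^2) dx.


||u||_{H^1(0,π)}^2 = -40 + 29*π

u'(x) = -5*cos(x).
Expand u² and (u')² and integrate term by term on (0, π), using: for integers n ≥ 1, ∫_0^π sin²(nx) dx = ∫_0^π cos²(nx) dx = π/2; for n ≠ n', ∫_0^π sin(nx)sin(n'x) dx = ∫_0^π cos(nx)cos(n'x) dx = 0; and by product-to-sum, ∫_0^π sin(nx)cos(n'x) dx = ½∫_0^π [sin((n+n')x) + sin((n−n')x)] dx, which is 0 when n+n' is even and 2n/(n²−n'²) when n+n' is odd (it need not vanish on (0, π)). For the constant mode: ∫_0^π 1 dx = π, ∫_0^π cos(nx) dx = 0, ∫_0^π sin(nx) dx = (1−(−1)^n)/n.
  u² squared terms: (2)²·∫1 dx = 4·π = 4*π;  (-5)²·∫sin(x)² dx = 25·π/2 = 25*π/2.
  u² cross terms: 2·(2)·(-5)·∫1·sin(x) dx = -20·(2) = -40.
  So ∫_0^π u² dx = 4*π + 25*π/2 − 40 = -40 + 33*π/2.
  (u')² squared terms: (-5)²·∫cos(x)² dx = 25·π/2 = 25*π/2.
  So ∫_0^π (u')² dx = 25*π/2.
||u||_{H^1}^2 = (-40 + 33*π/2) + (25*π/2) = -40 + 29*π.


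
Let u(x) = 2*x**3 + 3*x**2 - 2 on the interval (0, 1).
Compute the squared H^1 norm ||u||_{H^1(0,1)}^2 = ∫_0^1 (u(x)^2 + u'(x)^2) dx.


||u||_{H^1}^2 = 277/7

The H^1 norm (squared) on an interval (0, L) is
  ||u||_{H^1}^2 = ∫_0^L u(x)^2 dx + ∫_0^L u'(x)^2 dx.
Compute u'(x) = 6*x**2 + 6*x.
Then u(x)^2 = 4*x**6 + 12*x**5 + 9*x**4 - 8*x**3 - 12*x**2 + 4 and u'(x)^2 = 36*x**4 + 72*x**3 + 36*x**2.
Integrate each monomial from 0 to 1 using ∫_0^1 c·x^n dx = c·1^(n+1)/(n+1):
  ∫_0^1 u(x)^2 dx = ∫_0^1 (4*x^6 + 12*x^5 + 9*x^4 - 8*x^3 - 12*x^2 + 4) dx. Term by term:
    ∫_0^1 4*x^6 dx = 4/7;  ∫_0^1 12*x^5 dx = 2;  ∫_0^1 9*x^4 dx = 9/5;
    ∫_0^1 -8*x^3 dx = -2;  ∫_0^1 -12*x^2 dx = -4;  ∫_0^1 4 dx = 4.
  Sum: 4/7 + 2 + 9/5 − 2 − 4 + 4 = 83/35.
  ∫_0^1 u'(x)^2 dx = ∫_0^1 (36*x^4 + 72*x^3 + 36*x^2) dx. Term by term:
    ∫_0^1 36*x^4 dx = 36/5;  ∫_0^1 72*x^3 dx = 18;  ∫_0^1 36*x^2 dx = 12.
  Sum: 36/5 + 18 + 12 = 186/5.
Adding: ||u||_{H^1}^2 = 83/35 + 186/5 = 277/7.


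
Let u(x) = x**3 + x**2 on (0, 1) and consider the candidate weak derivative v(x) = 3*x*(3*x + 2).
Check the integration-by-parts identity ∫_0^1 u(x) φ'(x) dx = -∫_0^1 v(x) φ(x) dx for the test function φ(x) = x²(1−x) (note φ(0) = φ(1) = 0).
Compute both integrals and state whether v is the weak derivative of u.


LHS = -1/5, RHS = -3/5. No, v is not the weak derivative of u.

u(x) = x**3 + x**2, classical derivative u'(x) = 3*x**2 + 2*x.
φ(x) = x²(1−x), so φ'(x) = x*(2 - 3*x).
Note φ(0) = φ(1) = 0, so the boundary term u·φ vanishes.
LHS = ∫_0^1 u(x) φ'(x) dx = ∫_0^1 (-3*x^5 - x^4 + 2*x^3) dx. Term by term:
  ∫_0^1 -3*x^5 dx = -1/2;  ∫_0^1 -x^4 dx = -1/5;  ∫_0^1 2*x^3 dx = 1/2.
Sum: -1/2 − 1/5 + 1/2 = -1/5.
So LHS = -1/5.
∫_0^1 v(x) φ(x) dx = ∫_0^1 (-9*x^5 + 3*x^4 + 6*x^3) dx. Term by term:
  ∫_0^1 -9*x^5 dx = -3/2;  ∫_0^1 3*x^4 dx = 3/5;  ∫_0^1 6*x^3 dx = 3/2.
Sum: -3/2 + 3/5 + 3/2 = 3/5.
So RHS = -∫_0^1 v(x) φ(x) dx = -3/5.
LHS − RHS = 2/5 ≠ 0, so the identity fails.
(For a valid weak derivative the identity must hold for EVERY test function, in particular this one. The failure shows v is NOT the weak derivative of u.)
Correct weak derivative would be u'(x) = 3*x**2 + 2*x.


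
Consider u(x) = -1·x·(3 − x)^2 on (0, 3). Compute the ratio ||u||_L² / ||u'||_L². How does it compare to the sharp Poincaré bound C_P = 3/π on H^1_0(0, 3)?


||u||_L² / ||u'||_L² = 3*sqrt(14)/14 < C_P = 3/π.

u(x) = -1·x·(3 − x)^2, so u'(x) = 3*(1 - x)*(x - 3).
u(x) = -1·x·(3 − x)^2 vanishes at x = 0 and x = 3, so u ∈ H^1_0(0, 3). Differentiate via the product rule and integrate the resulting polynomials term by term.
  ∫_0^3 u² dx = ∫_0^3 (x^6 - 12*x^5 + 54*x^4 - 108*x^3 + 81*x^2) dx. Term by term:
    ∫_0^3 x^6 dx = 2187/7;  ∫_0^3 -12*x^5 dx = -1458;  ∫_0^3 54*x^4 dx = 13122/5;
    ∫_0^3 -108*x^3 dx = -2187;  ∫_0^3 81*x^2 dx = 729.
  Sum: 2187/7 − 1458 + 13122/5 − 2187 + 729 = 729/35.
  ∫_0^3 (u')² dx = ∫_0^3 (9*x^4 - 72*x^3 + 198*x^2 - 216*x + 81) dx. Term by term:
    ∫_0^3 9*x^4 dx = 2187/5;  ∫_0^3 -72*x^3 dx = -1458;  ∫_0^3 198*x^2 dx = 1782;
    ∫_0^3 -216*x dx = -972;  ∫_0^3 81 dx = 243.
  Sum: 2187/5 − 1458 + 1782 − 972 + 243 = 162/5.
∫_0^3 u² dx = 729/35, so ||u||_L² = 27*sqrt(35)/35.
∫_0^3 (u')² dx = 162/5, so ||u'||_L² = 9*sqrt(10)/5.
Ratio ||u||_L² / ||u'||_L² = 3*sqrt(14)/14.
Sharp Poincaré constant on H^1_0(0, 3) is C_P = L/π = 3/π, achieved by sin(π/3·x).
A polynomial bump cannot attain the sharp Poincaré constant (only the first sine eigenfunction does), so the ratio is strictly less than C_P, consistent with ||u||_L² ≤ C_P ||u'||_L².


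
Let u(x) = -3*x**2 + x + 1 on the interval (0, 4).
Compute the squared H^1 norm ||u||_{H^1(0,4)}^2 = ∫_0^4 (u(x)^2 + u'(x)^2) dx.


||u||_{H^1}^2 = 30728/15

The H^1 norm (squared) on an interval (0, L) is
  ||u||_{H^1}^2 = ∫_0^L u(x)^2 dx + ∫_0^L u'(x)^2 dx.
Compute u'(x) = 1 - 6*x.
Then u(x)^2 = 9*x**4 - 6*x**3 - 5*x**2 + 2*x + 1 and u'(x)^2 = 36*x**2 - 12*x + 1.
Integrate each monomial from 0 to 4 using ∫_0^4 c·x^n dx = c·4^(n+1)/(n+1):
  ∫_0^4 u(x)^2 dx = ∫_0^4 (9*x^4 - 6*x^3 - 5*x^2 + 2*x + 1) dx. Term by term:
    ∫_0^4 9*x^4 dx = 9216/5;  ∫_0^4 -6*x^3 dx = -384;  ∫_0^4 -5*x^2 dx = -320/3;
    ∫_0^4 2*x dx = 16;  ∫_0^4 1 dx = 4.
  Sum: 9216/5 − 384 − 320/3 + 16 + 4 = 20588/15.
  ∫_0^4 u'(x)^2 dx = ∫_0^4 (36*x^2 - 12*x + 1) dx. Term by term:
    ∫_0^4 36*x^2 dx = 768;  ∫_0^4 -12*x dx = -96;  ∫_0^4 1 dx = 4.
  Sum: 768 − 96 + 4 = 676.
Adding: ||u||_{H^1}^2 = 20588/15 + 676 = 30728/15.


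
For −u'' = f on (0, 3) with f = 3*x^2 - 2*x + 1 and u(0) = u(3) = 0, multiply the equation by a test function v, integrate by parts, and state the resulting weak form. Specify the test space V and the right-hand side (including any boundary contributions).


V = H^1_0(0, 3) (so v(0) = v(3) = 0); weak form: ∫_0^3 u'v' dx = ∫_0^3 (3*x^2 - 2*x + 1) v dx for all v ∈ V.

Multiply both sides by a test function v and integrate from 0 to 3:
  ∫_0^3 −u''(x) v(x) dx = ∫_0^3 f(x) v(x) dx.
Integrate the LHS by parts once:
  ∫_0^3 −u'' v dx = −[u'(x) v(x)]_0^3 + ∫_0^3 u'(x) v'(x) dx.
Thus ∫_0^3 u'(x) v'(x) dx = ∫_0^3 f(x) v(x) dx + [u'(x) v(x)]_0^3.
Choose V so that boundary terms are either known or forced to vanish.
u is Dirichlet: u(0) = u(3) = 0. Let V = H^1_0(0, 3); then v(0) = v(3) = 0, and [u' v]_0^3 = 0.
Weak formulation: find u (satisfying any essential BC) such that ∫_0^3 u'(x) v'(x) dx = ∫_0^3 f v dx for all v ∈ V.
Substituting f(x) = 3*x^2 - 2*x + 1, the right-hand side is ∫_0^3 (3*x^2 - 2*x + 1) v dx.


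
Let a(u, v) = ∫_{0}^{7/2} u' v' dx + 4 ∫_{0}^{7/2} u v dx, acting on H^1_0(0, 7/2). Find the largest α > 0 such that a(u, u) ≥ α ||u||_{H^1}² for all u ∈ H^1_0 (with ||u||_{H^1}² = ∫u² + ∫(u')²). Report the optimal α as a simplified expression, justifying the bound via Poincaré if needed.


α = 1

Coercivity of a(·,·) on H^1_0(0, 7/2) means a(u, u) ≥ α ||u||_{H^1}² for every u ∈ H^1_0.
The interval has length L = 7/2, and Poincaré/coercivity depend only on L. Here a(u, u) = ∫(u')² + (4)·∫u².
Here c = 4 ≥ 1, so a(u,u) = ∫(u')² + c∫u² ≥ ∫(u')² + ∫u² = ||u||_{H^1}², i.e. α = 1 works. No larger α is possible: a(u,u) ≥ α||u||_{H^1}² means (1−α)∫(u')² ≥ (α−c)∫u², and for the modes u_n = sin(nπ(x−x₀)/L) (x₀ the left endpoint) one has ∫u_n²/∫(u_n')² = (L/(nπ))² → 0, so a(u_n,u_n)/||u_n||_{H^1}² → 1. Hence the optimal constant is α = 1.
Therefore α = 1.


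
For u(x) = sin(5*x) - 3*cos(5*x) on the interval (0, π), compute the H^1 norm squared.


||u||_{H^1(0,π)}^2 = 130*π

u'(x) = 15*sin(5*x) + 5*cos(5*x).
Expand u² and (u')² and integrate term by term on (0, π), using: for integers n ≥ 1, ∫_0^π sin²(nx) dx = ∫_0^π cos²(nx) dx = π/2; for n ≠ n', ∫_0^π sin(nx)sin(n'x) dx = ∫_0^π cos(nx)cos(n'x) dx = 0; and by product-to-sum, ∫_0^π sin(nx)cos(n'x) dx = ½∫_0^π [sin((n+n')x) + sin((n−n')x)] dx, which is 0 when n+n' is even and 2n/(n²−n'²) when n+n' is odd (it need not vanish on (0, π)).
  u² squared terms: (-3)²·∫cos(5x)² dx = 9·π/2 = 9*π/2;  (1)²·∫sin(5x)² dx = 1·π/2 = π/2.
  u² cross terms: 2·(-3)·(1)·∫cos(5x)·sin(5x) dx = -6·(0) = 0.
  So ∫_0^π u² dx = 9*π/2 + π/2 + 0 = 5*π.
  (u')² squared terms: (5)²·∫cos(5x)² dx = 25·π/2 = 25*π/2;  (15)²·∫sin(5x)² dx = 225·π/2 = 225*π/2.
  (u')² cross terms: 2·(5)·(15)·∫cos(5x)·sin(5x) dx = 150·(0) = 0.
  So ∫_0^π (u')² dx = 25*π/2 + 225*π/2 + 0 = 125*π.
||u||_{H^1}^2 = (5*π) + (125*π) = 130*π.


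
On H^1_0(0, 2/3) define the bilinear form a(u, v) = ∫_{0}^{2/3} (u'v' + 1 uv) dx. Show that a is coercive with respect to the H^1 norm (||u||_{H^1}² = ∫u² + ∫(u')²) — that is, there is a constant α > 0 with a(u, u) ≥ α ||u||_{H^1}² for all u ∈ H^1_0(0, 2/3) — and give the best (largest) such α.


α = 1

Coercivity of a(·,·) on H^1_0(0, 2/3) means a(u, u) ≥ α ||u||_{H^1}² for every u ∈ H^1_0.
The interval has length L = 2/3, and Poincaré/coercivity depend only on L. Here a(u, u) = ∫(u')² + (1)·∫u².
Here c = 1 ≥ 1, so a(u,u) = ∫(u')² + c∫u² ≥ ∫(u')² + ∫u² = ||u||_{H^1}², i.e. α = 1 works. No larger α is possible: a(u,u) ≥ α||u||_{H^1}² means (1−α)∫(u')² ≥ (α−c)∫u², and for the modes u_n = sin(nπ(x−x₀)/L) (x₀ the left endpoint) one has ∫u_n²/∫(u_n')² = (L/(nπ))² → 0, so a(u_n,u_n)/||u_n||_{H^1}² → 1. Hence the optimal constant is α = 1.
Therefore α = 1.


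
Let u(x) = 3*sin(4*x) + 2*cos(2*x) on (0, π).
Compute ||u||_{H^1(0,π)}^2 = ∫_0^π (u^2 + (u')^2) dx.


||u||_{H^1(0,π)}^2 = 173*π/2

u'(x) = -4*sin(2*x) + 12*cos(4*x).
Expand u² and (u')² and integrate term by term on (0, π), using: for integers n ≥ 1, ∫_0^π sin²(nx) dx = ∫_0^π cos²(nx) dx = π/2; for n ≠ n', ∫_0^π sin(nx)sin(n'x) dx = ∫_0^π cos(nx)cos(n'x) dx = 0; and by product-to-sum, ∫_0^π sin(nx)cos(n'x) dx = ½∫_0^π [sin((n+n')x) + sin((n−n')x)] dx, which is 0 when n+n' is even and 2n/(n²−n'²) when n+n' is odd (it need not vanish on (0, π)).
  u² squared terms: (2)²·∫cos(2x)² dx = 4·π/2 = 2*π;  (3)²·∫sin(4x)² dx = 9·π/2 = 9*π/2.
  u² cross terms: 2·(2)·(3)·∫cos(2x)·sin(4x) dx = 12·(0) = 0.
  So ∫_0^π u² dx = 2*π + 9*π/2 + 0 = 13*π/2.
  (u')² squared terms: (-4)²·∫sin(2x)² dx = 16·π/2 = 8*π;  (12)²·∫cos(4x)² dx = 144·π/2 = 72*π.
  (u')² cross terms: 2·(-4)·(12)·∫sin(2x)·cos(4x) dx = -96·(0) = 0.
  So ∫_0^π (u')² dx = 8*π + 72*π + 0 = 80*π.
||u||_{H^1}^2 = (13*π/2) + (80*π) = 173*π/2.


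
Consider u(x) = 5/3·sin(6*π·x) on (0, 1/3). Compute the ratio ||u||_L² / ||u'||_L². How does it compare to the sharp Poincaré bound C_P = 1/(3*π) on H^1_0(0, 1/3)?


||u||_L² / ||u'||_L² = 1/(6*π) < C_P = 1/(3*π).

u(x) = 5/3·sin(6*π·x), so u'(x) = 10*π*cos(6*π*x).
Writing u(x) = A·sin(kπx/L) with A = 5/3 and k = 2, use ∫_0^L sin²(kπx/L) dx = L/2 and ∫_0^L cos²(kπx/L) dx = L/2.
u² = 25/9·sin²(6*π·x) and (u')² = 100*π^2·cos²(6*π·x), and each of sin², cos² integrates to L/2 = 1/6 over (0, 1/3).
∫_0^1/3 u² dx = 25/54, so ||u||_L² = 5*sqrt(6)/18.
∫_0^1/3 (u')² dx = 50*π^2/3, so ||u'||_L² = 5*sqrt(6)*π/3.
Ratio ||u||_L² / ||u'||_L² = 1/(6*π).
Sharp Poincaré constant on H^1_0(0, 1/3) is C_P = L/π = 1/(3*π), achieved by sin(3*π·x).
This is the k = 2 harmonic; the ratio L/(kπ) is strictly less than C_P = L/π, consistent with the sharp inequality ||u||_L² ≤ C_P ||u'||_L².


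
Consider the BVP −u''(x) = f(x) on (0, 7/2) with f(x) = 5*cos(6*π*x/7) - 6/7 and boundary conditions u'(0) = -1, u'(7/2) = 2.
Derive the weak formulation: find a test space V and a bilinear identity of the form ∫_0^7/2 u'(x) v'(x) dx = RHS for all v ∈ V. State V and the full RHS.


V = H^1(0, 7/2) (v unrestricted at boundary; u is determined up to an additive constant); weak form: ∫_0^7/2 u'v' dx = ∫_0^7/2 (5*cos(6*π*x/7) - 6/7) v dx + 2·v(7/2) + v(0) for all v ∈ V.

Multiply both sides by a test function v and integrate from 0 to 7/2:
  ∫_0^7/2 −u''(x) v(x) dx = ∫_0^7/2 f(x) v(x) dx.
Integrate the LHS by parts once:
  ∫_0^7/2 −u'' v dx = −[u'(x) v(x)]_0^7/2 + ∫_0^7/2 u'(x) v'(x) dx.
Thus ∫_0^7/2 u'(x) v'(x) dx = ∫_0^7/2 f(x) v(x) dx + [u'(x) v(x)]_0^7/2.
Choose V so that boundary terms are either known or forced to vanish.
u has inhomogeneous Neumann u'(0) = -1, u'(7/2) = 2. [u' v]_0^7/2 = (2)·v(7/2) − (-1)·v(0) = 2·v(7/2) + v(0). Take V = H^1(0, 7/2); boundary term becomes part of RHS.
Weak formulation: find u (satisfying any essential BC) such that ∫_0^7/2 u'(x) v'(x) dx = ∫_0^7/2 f v dx + 2·v(7/2) + v(0) for all v ∈ V (Neumann data are natural BCs: they enter the RHS as boundary terms).
Substituting f(x) = 5*cos(6*π*x/7) - 6/7, the right-hand side is ∫_0^7/2 (5*cos(6*π*x/7) - 6/7) v dx + 2·v(7/2) + v(0).
Compatibility check (pure Neumann): taking v ≡ 1 ∈ V gives 0 = ∫_0^7/2 f dx + (2) − (-1), i.e. ∫_0^7/2 f dx must equal u'(0) − u'(7/2) = -3. Indeed ∫_0^7/2 (5*cos(6*π*x/7) - 6/7) dx = -3, so the data are compatible. The solution is then unique only up to an additive constant (fix it e.g. by requiring ∫_0^7/2 u dx = 0).
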